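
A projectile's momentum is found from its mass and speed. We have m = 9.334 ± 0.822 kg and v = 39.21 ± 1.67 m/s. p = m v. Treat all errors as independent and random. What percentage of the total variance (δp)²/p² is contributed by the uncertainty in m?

81.0%

(δp/p)² = (1·δm/m)² + (1·δv/v)²
  m term: (1×0.0881)² = 0.00776
  v term: (1×0.0426)² = 0.00181
Total = 0.00957. Share from m = 0.00776/0.00957 = 0.810.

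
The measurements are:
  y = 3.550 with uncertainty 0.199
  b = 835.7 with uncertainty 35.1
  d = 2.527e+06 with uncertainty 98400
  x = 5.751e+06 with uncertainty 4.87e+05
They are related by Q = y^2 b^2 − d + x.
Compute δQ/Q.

0.111

Let p = y^2·b^2 = 8.802e+06. δp/p = √((2·δy/y)² + (2·δb/b)²) = √(0.0126 + 0.00706) = 0.140, so δp = 1.23e+06.
Q = p − d + x: δQ = √(δp² + δd² + δx²) = √(1.52e+12 + 9.68e+09 + 2.37e+11) = 1.33e+06
Q = 1.203e+07, so δQ/Q = 1.33e+06/1.203e+07 = 0.111.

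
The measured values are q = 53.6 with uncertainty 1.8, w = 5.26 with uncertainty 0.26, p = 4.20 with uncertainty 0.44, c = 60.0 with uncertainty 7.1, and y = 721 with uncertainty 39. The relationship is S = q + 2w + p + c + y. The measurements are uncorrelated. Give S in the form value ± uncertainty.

849 ± 39.7

For a sum/difference, combine absolute errors in quadrature:
  (δq)² = 3.24;  (2·δw)² = 0.270;  (δp)² = 0.194;  (δc)² = 50.4;  (δy)² = 1520
δS = √(1580) = 39.7
S = 849.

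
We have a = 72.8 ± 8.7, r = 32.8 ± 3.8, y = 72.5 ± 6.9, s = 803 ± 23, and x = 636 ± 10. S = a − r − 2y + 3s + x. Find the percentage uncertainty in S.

2.44%

S is a linear combination, so absolute uncertainties add in quadrature:
  (δa)² = 75.7;  (δr)² = 14.4;  (2·δy)² = 190;  (3·δs)² = 4760;  (δx)² = 100
δS = √(5140) = 71.7
S = 2940, so δS/S = 71.7/2940 = 0.0244.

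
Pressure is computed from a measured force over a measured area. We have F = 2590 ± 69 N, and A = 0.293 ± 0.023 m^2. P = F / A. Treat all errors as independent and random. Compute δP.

Products/powers → add relative errors in quadrature, weighted by exponent:
  (1·δF/F)² = (1×0.0266)² = 0.000710;  (-1·δA/A)² = (-1×0.0785)² = 0.00616
δP/P = √(0.00687) = 0.0829
P = 8840 Pa, so δP = 0.0829 × 8840 = 733 Pa.

733 Pa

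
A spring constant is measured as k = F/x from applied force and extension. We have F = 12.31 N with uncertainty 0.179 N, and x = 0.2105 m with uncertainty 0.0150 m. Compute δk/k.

Each factor contributes (exponent × relative error)² to (δk/k)²:
  (1·δF/F)² = (1×0.0145)² = 0.000211;  (-1·δx/x)² = (-1×0.0713)² = 0.00508
δk/k = √(0.00529) = 0.0727

0.0727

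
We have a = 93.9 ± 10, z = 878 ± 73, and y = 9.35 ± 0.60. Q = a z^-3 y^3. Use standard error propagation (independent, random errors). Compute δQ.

Products/powers → add relative errors in quadrature, weighted by exponent:
  (1·δa/a)² = (1×0.106)² = 0.0113;  (-3·δz/z)² = (-3×0.0831)² = 0.0622;  (3·δy/y)² = (3×0.0642)² = 0.0371
δQ/Q = √(0.111) = 0.333
Q = 0.000113, so δQ = 0.333 × 0.000113 = 3.77e-05.

3.77e-05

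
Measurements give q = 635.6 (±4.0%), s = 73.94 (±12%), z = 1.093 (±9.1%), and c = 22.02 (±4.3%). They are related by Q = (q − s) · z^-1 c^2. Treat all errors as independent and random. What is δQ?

33400

Let u = q − s = 561.7. δu = √(δq² + δs²) = √(646 + 78.7) = 26.9, so δu/u = 0.0479.
Q is then a monomial in u, z, c:
δQ/Q = √((δu/u)² + (-1·δz/z)² + (2·δc/c)²) = √(0.00230 + 0.00828 + 0.00740) = 0.134
Q = 249200, so δQ = 0.134 × 249200 = 33400.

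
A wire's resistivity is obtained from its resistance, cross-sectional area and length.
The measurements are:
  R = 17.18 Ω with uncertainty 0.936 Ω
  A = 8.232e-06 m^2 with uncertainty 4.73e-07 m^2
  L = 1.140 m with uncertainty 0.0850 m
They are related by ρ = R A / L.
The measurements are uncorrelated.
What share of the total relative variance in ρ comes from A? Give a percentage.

(δρ/ρ)² = (1·δR/R)² + (1·δA/A)² + (-1·δL/L)²
  R term: (1×0.0545)² = 0.00297
  A term: (1×0.0575)² = 0.00330
  L term: (-1×0.0746)² = 0.00556
Total = 0.0118. Share from A = 0.00330/0.0118 = 0.279.

27.9%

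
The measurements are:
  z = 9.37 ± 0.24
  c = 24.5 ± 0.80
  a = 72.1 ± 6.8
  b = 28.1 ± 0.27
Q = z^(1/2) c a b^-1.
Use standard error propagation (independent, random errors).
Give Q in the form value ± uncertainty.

192 ± 19.5

Since Q is a product/quotient, work with relative uncertainties:
  (½·δz/z)² = (0.5×0.0256)² = 0.000164;  (1·δc/c)² = (1×0.0327)² = 0.00107;  (1·δa/a)² = (1×0.0943)² = 0.00890;  (-1·δb/b)² = (-1×0.00961)² = 9.23e-05
δQ/Q = √(0.0102) = 0.101
Q = 192, so δQ = 0.101 × 192 = 19.5.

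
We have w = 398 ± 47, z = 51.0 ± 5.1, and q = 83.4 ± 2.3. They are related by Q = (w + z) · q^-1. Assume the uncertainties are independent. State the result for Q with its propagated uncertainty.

Let u = w + z = 449. δu = √(δw² + δz²) = √(2210 + 26.0) = 47.3, so δu/u = 0.105.
Q is then a monomial in u, q:
δQ/Q = √((δu/u)² + (-1·δq/q)²) = √(0.0111 + 0.000761) = 0.109
Q = 5.38, so δQ = 0.109 × 5.38 = 0.586.

5.38 ± 0.586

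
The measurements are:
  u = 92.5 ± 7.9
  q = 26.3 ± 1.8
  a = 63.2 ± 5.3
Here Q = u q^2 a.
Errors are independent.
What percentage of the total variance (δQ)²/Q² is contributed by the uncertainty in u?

(δQ/Q)² = (1·δu/u)² + (2·δq/q)² + (1·δa/a)²
  u term: (1×0.0854)² = 0.00729
  q term: (2×0.0684)² = 0.0187
  a term: (1×0.0839)² = 0.00703
Total = 0.0331. Share from u = 0.00729/0.0331 = 0.221.

22.1%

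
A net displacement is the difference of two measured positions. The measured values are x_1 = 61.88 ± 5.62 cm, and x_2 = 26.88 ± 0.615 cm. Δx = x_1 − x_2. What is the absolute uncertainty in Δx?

5.65 cm

For a sum/difference, combine absolute errors in quadrature:
  (δx_1)² = 31.6;  (δx_2)² = 0.378
δΔx = √(32.0) = 5.65 cm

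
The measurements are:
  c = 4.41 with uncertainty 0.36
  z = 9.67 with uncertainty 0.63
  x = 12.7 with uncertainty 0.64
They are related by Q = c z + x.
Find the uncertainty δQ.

4.50

Let p = c·z = 42.6. δp/p = √((1·δc/c)² + (1·δz/z)²) = √(0.00666 + 0.00424) = 0.104, so δp = 4.45.
Q = p + x: δQ = √(δp² + δx²) = √(19.8 + 0.410) = 4.50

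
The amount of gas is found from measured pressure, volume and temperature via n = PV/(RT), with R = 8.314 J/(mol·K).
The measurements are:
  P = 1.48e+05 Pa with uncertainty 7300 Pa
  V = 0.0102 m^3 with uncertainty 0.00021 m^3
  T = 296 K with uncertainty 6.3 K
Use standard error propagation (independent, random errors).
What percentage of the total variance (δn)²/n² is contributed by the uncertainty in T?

(δn/n)² = (1·δP/P)² + (1·δV/V)² + (-1·δT/T)²
  P term: (1×0.0493)² = 0.00243
  V term: (1×0.0206)² = 0.000424
  T term: (-1×0.0213)² = 0.000453
Total = 0.00331. Share from T = 0.000453/0.00331 = 0.137.

13.7%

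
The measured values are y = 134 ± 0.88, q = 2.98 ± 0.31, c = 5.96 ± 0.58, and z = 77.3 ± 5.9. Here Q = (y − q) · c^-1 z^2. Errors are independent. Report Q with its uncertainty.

(1.31 ± 0.238) × 10^5

Let u = y − q = 131. δu = √(δy² + δq²) = √(0.774 + 0.0961) = 0.933, so δu/u = 0.00712.
Q is then a monomial in u, c, z:
δQ/Q = √((δu/u)² + (-1·δc/c)² + (2·δz/z)²) = √(5.07e-05 + 0.00947 + 0.0233) = 0.181
Q = 1.31e+05, so δQ = 0.181 × 1.31e+05 = 23800.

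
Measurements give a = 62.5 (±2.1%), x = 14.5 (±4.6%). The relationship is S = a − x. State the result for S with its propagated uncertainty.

48.0 ± 1.47

Sums and differences: (δS)² = Σ (cᵢ δxᵢ)².
  (δa)² = 1.72;  (δx)² = 0.445
δS = √(2.17) = 1.47
S = 48.0.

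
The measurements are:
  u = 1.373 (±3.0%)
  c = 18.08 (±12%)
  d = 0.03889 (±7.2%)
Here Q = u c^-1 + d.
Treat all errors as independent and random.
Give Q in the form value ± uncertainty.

0.1148 ± 0.00980

Let p = u·c^-1 = 0.07594. δp/p = √((1·δu/u)² + (-1·δc/c)²) = √(0.000900 + 0.0144) = 0.124, so δp = 0.00939.
Q = p + d: δQ = √(δp² + δd²) = √(8.82e-05 + 7.84e-06) = 0.00980
Q = 0.1148.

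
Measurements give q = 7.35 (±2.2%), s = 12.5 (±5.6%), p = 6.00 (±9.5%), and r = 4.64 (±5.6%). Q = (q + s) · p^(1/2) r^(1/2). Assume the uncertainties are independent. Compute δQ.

Let u = q + s = 19.9. δu = √(δq² + δs²) = √(0.0261 + 0.490) = 0.718, so δu/u = 0.0362.
Q is then a monomial in u, p, r:
δQ/Q = √((δu/u)² + (½·δp/p)² + (½·δr/r)²) = √(0.00131 + 0.00226 + 0.000784) = 0.0660
Q = 105, so δQ = 0.0660 × 105 = 6.91.

6.91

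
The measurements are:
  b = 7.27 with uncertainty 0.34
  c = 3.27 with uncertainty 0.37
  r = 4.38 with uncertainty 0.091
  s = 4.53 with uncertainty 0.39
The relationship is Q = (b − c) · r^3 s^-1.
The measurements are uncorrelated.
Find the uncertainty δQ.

Let u = b − c = 4.00. δu = √(δb² + δc²) = √(0.116 + 0.137) = 0.502, so δu/u = 0.126.
Q is then a monomial in u, r, s:
δQ/Q = √((δu/u)² + (3·δr/r)² + (-1·δs/s)²) = √(0.0158 + 0.00388 + 0.00741) = 0.165
Q = 74.2, so δQ = 0.165 × 74.2 = 12.2.

12.2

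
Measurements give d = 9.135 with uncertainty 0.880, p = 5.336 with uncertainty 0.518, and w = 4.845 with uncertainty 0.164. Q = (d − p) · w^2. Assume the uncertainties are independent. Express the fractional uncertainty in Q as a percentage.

27.7%

Let u = d − p = 3.799. δu = √(δd² + δp²) = √(0.774 + 0.268) = 1.02, so δu/u = 0.269.
Q is then a monomial in u, w:
δQ/Q = √((δu/u)² + (2·δw/w)²) = √(0.0722 + 0.00458) = 0.277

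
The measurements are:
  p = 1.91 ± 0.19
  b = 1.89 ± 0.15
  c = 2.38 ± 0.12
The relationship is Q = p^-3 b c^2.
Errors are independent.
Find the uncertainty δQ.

0.499

Each factor contributes (exponent × relative error)² to (δQ/Q)²:
  (-3·δp/p)² = (-3×0.0995)² = 0.0891;  (1·δb/b)² = (1×0.0794)² = 0.00630;  (2·δc/c)² = (2×0.0504)² = 0.0102
δQ/Q = √(0.106) = 0.325
Q = 1.54, so δQ = 0.325 × 1.54 = 0.499.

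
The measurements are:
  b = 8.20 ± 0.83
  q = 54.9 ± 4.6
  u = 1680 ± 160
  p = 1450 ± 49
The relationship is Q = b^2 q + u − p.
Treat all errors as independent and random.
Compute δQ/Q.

0.211

Let w = b^2·q = 3690. δw/w = √((2·δb/b)² + (1·δq/q)²) = √(0.0410 + 0.00702) = 0.219, so δw = 809.
Q = w + u − p: δQ = √(δw² + δu² + δp²) = √(6.54e+05 + 25600 + 2400) = 826
Q = 3920, so δQ/Q = 826/3920 = 0.211.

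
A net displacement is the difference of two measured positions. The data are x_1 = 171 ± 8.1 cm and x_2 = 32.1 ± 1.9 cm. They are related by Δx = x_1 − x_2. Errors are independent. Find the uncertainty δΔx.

Each term contributes (cᵢ δxᵢ)² to (δΔx)²:
  (δx_1)² = 65.6;  (δx_2)² = 3.61
δΔx = √(69.2) = 8.32 cm

8.32 cm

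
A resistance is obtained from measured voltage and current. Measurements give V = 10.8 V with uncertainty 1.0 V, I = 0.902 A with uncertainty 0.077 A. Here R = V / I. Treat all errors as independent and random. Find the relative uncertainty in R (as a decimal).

0.126

Products/powers → add relative errors in quadrature, weighted by exponent:
  (1·δV/V)² = (1×0.0926)² = 0.00857;  (-1·δI/I)² = (-1×0.0854)² = 0.00729
δR/R = √(0.0159) = 0.126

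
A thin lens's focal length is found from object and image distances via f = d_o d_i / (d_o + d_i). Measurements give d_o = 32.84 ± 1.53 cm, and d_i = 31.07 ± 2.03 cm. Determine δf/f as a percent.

4.05%

∂f/∂d_o = (d_i/(d_o+d_i))² = 0.236;  ∂f/∂d_i = (d_o/(d_o+d_i))² = 0.264
δf = √((∂f/∂d_o · δd_o)² + (∂f/∂d_i · δd_i)²) = √(0.131 + 0.287) = 0.647 cm
f = 15.97 cm, so δf/f = 0.647/15.97 = 0.0405.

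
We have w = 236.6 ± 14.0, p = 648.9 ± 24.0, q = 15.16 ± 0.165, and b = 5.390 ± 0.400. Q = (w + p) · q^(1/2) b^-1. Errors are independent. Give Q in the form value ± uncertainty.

Let u = w + p = 885.5. δu = √(δw² + δp²) = √(196 + 576) = 27.8, so δu/u = 0.0314.
Q is then a monomial in u, q, b:
δQ/Q = √((δu/u)² + (½·δq/q)² + (-1·δb/b)²) = √(0.000985 + 2.96e-05 + 0.00551) = 0.0808
Q = 639.7, so δQ = 0.0808 × 639.7 = 51.7.

639.7 ± 51.7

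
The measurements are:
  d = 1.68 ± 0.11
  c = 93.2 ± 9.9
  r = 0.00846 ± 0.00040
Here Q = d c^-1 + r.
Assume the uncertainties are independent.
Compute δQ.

Let p = d·c^-1 = 0.0180. δp/p = √((1·δd/d)² + (-1·δc/c)²) = √(0.00429 + 0.0113) = 0.125, so δp = 0.00225.
Q = p + r: δQ = √(δp² + δr²) = √(5.06e-06 + 1.6e-07) = 0.00228

0.00228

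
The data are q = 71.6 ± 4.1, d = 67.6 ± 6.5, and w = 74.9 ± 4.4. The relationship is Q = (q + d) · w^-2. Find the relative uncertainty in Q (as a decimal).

0.130

Let u = q + d = 139. δu = √(δq² + δd²) = √(16.8 + 42.2) = 7.69, so δu/u = 0.0552.
Q is then a monomial in u, w:
δQ/Q = √((δu/u)² + (-2·δw/w)²) = √(0.00305 + 0.0138) = 0.130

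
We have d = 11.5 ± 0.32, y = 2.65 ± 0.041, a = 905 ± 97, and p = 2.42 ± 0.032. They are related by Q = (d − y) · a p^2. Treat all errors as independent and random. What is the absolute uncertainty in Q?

5450

Let u = d − y = 8.85. δu = √(δd² + δy²) = √(0.102 + 0.00168) = 0.323, so δu/u = 0.0365.
Q is then a monomial in u, a, p:
δQ/Q = √((δu/u)² + (1·δa/a)² + (2·δp/p)²) = √(0.00133 + 0.0115 + 0.000699) = 0.116
Q = 46900, so δQ = 0.116 × 46900 = 5450.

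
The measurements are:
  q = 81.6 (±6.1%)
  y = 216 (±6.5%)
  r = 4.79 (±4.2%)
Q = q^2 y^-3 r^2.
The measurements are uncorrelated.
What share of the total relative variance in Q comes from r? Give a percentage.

11.8%

(δQ/Q)² = (2·δq/q)² + (-3·δy/y)² + (2·δr/r)²
  q term: (2×0.0610)² = 0.0149
  y term: (-3×0.0650)² = 0.0380
  r term: (2×0.0420)² = 0.00706
Total = 0.0600. Share from r = 0.00706/0.0600 = 0.118.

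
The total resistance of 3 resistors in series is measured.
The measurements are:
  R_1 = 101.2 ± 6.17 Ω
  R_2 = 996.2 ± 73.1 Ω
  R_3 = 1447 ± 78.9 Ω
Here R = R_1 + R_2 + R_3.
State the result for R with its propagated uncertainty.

2544 ± 108 Ω

Sums and differences: (δR)² = Σ (cᵢ δxᵢ)².
  (δR_1)² = 38.1;  (δR_2)² = 5340;  (δR_3)² = 6230
δR = √(11600) = 108 Ω
R = 2544 Ω.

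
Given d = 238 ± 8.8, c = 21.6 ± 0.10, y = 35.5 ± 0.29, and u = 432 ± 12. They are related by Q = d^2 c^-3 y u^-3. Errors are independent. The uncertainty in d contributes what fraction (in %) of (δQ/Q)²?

(δQ/Q)² = (2·δd/d)² + (-3·δc/c)² + (1·δy/y)² + (-3·δu/u)²
  d term: (2×0.0370)² = 0.00547
  c term: (-3×0.00463)² = 0.000193
  y term: (1×0.00817)² = 6.67e-05
  u term: (-3×0.0278)² = 0.00694
Total = 0.0127. Share from d = 0.00547/0.0127 = 0.432.

43.2%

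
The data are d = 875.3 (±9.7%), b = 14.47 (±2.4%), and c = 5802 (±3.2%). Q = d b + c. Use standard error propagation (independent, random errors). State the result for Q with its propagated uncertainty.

Let p = d·b = 12670. δp/p = √((1·δd/d)² + (1·δb/b)²) = √(0.00941 + 0.000576) = 0.0999, so δp = 1270.
Q = p + c: δQ = √(δp² + δc²) = √(1.6e+06 + 34500) = 1280
Q = 18470.

18470 ± 1280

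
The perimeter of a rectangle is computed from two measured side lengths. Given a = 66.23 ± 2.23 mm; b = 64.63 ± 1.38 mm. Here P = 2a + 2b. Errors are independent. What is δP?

5.24 mm

For a sum/difference, combine absolute errors in quadrature:
  (2·δa)² = 19.9;  (2·δb)² = 7.62
δP = √(27.5) = 5.24 mm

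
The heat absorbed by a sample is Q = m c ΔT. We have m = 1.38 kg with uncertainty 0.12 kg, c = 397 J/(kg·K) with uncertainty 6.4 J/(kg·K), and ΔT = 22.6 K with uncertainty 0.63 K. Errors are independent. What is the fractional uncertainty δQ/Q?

0.0927

Relative error in a monomial: (δQ/Q)² = Σ (nᵢ · δxᵢ/xᵢ)².
  (1·δm/m)² = (1×0.0870)² = 0.00756;  (1·δc/c)² = (1×0.0161)² = 0.000260;  (1·δΔT/ΔT)² = (1×0.0279)² = 0.000777
δQ/Q = √(0.00860) = 0.0927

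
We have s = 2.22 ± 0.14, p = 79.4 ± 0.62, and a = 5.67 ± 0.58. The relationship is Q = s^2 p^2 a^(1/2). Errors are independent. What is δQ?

For a monomial Q ∝ s^2, p^2, a^(1/2), fractional errors add in quadrature:
  (2·δs/s)² = (2×0.0631)² = 0.0159;  (2·δp/p)² = (2×0.00781)² = 0.000244;  (½·δa/a)² = (0.5×0.102)² = 0.00262
δQ/Q = √(0.0188) = 0.137
Q = 74000, so δQ = 0.137 × 74000 = 10100.

10100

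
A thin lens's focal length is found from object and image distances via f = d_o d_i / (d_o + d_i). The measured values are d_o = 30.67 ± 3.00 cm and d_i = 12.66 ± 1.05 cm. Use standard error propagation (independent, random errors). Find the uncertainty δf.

0.585 cm

∂f/∂d_o = (d_i/(d_o+d_i))² = 0.0854;  ∂f/∂d_i = (d_o/(d_o+d_i))² = 0.501
δf = √((∂f/∂d_o · δd_o)² + (∂f/∂d_i · δd_i)²) = √(0.0656 + 0.277) = 0.585 cm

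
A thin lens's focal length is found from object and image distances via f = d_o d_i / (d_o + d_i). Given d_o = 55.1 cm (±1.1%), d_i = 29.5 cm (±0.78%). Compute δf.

∂f/∂d_o = (d_i/(d_o+d_i))² = 0.122;  ∂f/∂d_i = (d_o/(d_o+d_i))² = 0.424
δf = √((∂f/∂d_o · δd_o)² + (∂f/∂d_i · δd_i)²) = √(0.00543 + 0.00953) = 0.122 cm

0.122 cm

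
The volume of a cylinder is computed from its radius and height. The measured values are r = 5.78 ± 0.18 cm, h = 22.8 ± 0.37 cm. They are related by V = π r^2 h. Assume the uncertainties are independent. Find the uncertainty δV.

154 cm^3

Each factor contributes (exponent × relative error)² to (δV/V)²:
  (2·δr/r)² = (2×0.0311)² = 0.00388;  (1·δh/h)² = (1×0.0162)² = 0.000263
δV/V = √(0.00414) = 0.0644
V = 2390 cm^3, so δV = 0.0644 × 2390 = 154 cm^3.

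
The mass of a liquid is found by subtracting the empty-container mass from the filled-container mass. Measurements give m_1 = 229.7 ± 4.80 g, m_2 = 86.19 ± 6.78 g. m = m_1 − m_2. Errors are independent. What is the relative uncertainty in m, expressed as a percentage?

Sums and differences: (δm)² = Σ (cᵢ δxᵢ)².
  (δm_1)² = 23.0;  (δm_2)² = 46.0
δm = √(69.0) = 8.31 g
m = 143.5 g, so δm/m = 8.31/143.5 = 0.0579.

5.79%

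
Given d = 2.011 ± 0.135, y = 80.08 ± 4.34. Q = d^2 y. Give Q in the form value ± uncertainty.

323.9 ± 46.9

Relative error in a monomial: (δQ/Q)² = Σ (nᵢ · δxᵢ/xᵢ)².
  (2·δd/d)² = (2×0.0671)² = 0.0180;  (1·δy/y)² = (1×0.0542)² = 0.00294
δQ/Q = √(0.0210) = 0.145
Q = 323.9, so δQ = 0.145 × 323.9 = 46.9.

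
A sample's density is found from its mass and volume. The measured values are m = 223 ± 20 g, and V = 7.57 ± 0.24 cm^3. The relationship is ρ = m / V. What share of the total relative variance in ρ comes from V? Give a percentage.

(δρ/ρ)² = (1·δm/m)² + (-1·δV/V)²
  m term: (1×0.0897)² = 0.00804
  V term: (-1×0.0317)² = 0.00101
Total = 0.00905. Share from V = 0.00101/0.00905 = 0.111.

11.1%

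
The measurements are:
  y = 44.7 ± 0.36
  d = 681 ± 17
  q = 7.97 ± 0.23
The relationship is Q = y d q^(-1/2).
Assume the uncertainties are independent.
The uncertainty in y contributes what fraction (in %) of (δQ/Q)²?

7.24%

(δQ/Q)² = (1·δy/y)² + (1·δd/d)² + (−½·δq/q)²
  y term: (1×0.00805)² = 6.49e-05
  d term: (1×0.0250)² = 0.000623
  q term: (-0.5×0.0289)² = 0.000208
Total = 0.000896. Share from y = 6.49e-05/0.000896 = 0.0724.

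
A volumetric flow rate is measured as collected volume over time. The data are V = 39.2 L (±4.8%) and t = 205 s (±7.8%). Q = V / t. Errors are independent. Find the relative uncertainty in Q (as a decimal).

Q is a product of powers, so relative uncertainties combine in quadrature:
  (1·δV/V)² = (1×0.0480)² = 0.00230;  (-1·δt/t)² = (-1×0.0780)² = 0.00608
δQ/Q = √(0.00839) = 0.0916

0.0916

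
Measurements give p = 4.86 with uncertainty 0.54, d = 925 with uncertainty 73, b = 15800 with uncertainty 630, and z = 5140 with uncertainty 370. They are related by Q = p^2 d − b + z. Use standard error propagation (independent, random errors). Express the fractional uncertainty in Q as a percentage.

Let w = p^2·d = 21800. δw/w = √((2·δp/p)² + (1·δd/d)²) = √(0.0494 + 0.00623) = 0.236, so δw = 5150.
Q = w − b + z: δQ = √(δw² + δb² + δz²) = √(2.65e+07 + 3.97e+05 + 1.37e+05) = 5200
Q = 11200, so δQ/Q = 5200/11200 = 0.465.

46.5%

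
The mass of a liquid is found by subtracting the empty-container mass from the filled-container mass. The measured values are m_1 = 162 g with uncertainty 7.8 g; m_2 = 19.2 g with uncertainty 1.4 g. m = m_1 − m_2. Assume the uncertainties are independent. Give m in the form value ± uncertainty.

For a sum/difference, combine absolute errors in quadrature:
  (δm_1)² = 60.8;  (δm_2)² = 1.96
δm = √(62.8) = 7.92 g
m = 143 g.

143 ± 7.92 g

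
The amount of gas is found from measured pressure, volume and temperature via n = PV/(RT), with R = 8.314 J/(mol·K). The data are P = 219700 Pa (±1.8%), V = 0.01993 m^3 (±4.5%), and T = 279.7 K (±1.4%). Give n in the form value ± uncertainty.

n is a product of powers, so relative uncertainties combine in quadrature:
  (1·δP/P)² = (1×0.0180)² = 0.000324;  (1·δV/V)² = (1×0.0450)² = 0.00202;  (-1·δT/T)² = (-1×0.0140)² = 0.000196
δn/n = √(0.00254) = 0.0504
n = 1.883 mol, so δn = 0.0504 × 1.883 = 0.0950 mol.

1.883 ± 0.0950 mol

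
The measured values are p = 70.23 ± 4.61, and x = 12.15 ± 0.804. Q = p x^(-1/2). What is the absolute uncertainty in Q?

Products/powers → add relative errors in quadrature, weighted by exponent:
  (1·δp/p)² = (1×0.0656)² = 0.00431;  (−½·δx/x)² = (-0.5×0.0662)² = 0.00109
δQ/Q = √(0.00540) = 0.0735
Q = 20.15, so δQ = 0.0735 × 20.15 = 1.48.

1.48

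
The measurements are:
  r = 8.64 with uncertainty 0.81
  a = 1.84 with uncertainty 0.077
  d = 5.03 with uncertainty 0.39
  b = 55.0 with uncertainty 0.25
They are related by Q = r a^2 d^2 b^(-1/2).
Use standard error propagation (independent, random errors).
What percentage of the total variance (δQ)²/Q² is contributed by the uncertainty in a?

(δQ/Q)² = (1·δr/r)² + (2·δa/a)² + (2·δd/d)² + (−½·δb/b)²
  r term: (1×0.0938)² = 0.00879
  a term: (2×0.0418)² = 0.00700
  d term: (2×0.0775)² = 0.0240
  b term: (-0.5×0.00455)² = 5.17e-06
Total = 0.0398. Share from a = 0.00700/0.0398 = 0.176.

17.6%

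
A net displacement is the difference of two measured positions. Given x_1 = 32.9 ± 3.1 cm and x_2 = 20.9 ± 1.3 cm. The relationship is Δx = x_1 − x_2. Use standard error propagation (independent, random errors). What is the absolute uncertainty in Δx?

3.36 cm

Absolute uncertainties add in quadrature for a linear combination:
  (δx_1)² = 9.61;  (δx_2)² = 1.69
δΔx = √(11.3) = 3.36 cm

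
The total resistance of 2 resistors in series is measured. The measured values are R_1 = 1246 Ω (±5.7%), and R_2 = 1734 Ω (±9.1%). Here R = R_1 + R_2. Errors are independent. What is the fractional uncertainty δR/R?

Absolute uncertainties add in quadrature for a linear combination:
  (δR_1)² = 5040;  (δR_2)² = 24900
δR = √(29900) = 173 Ω
R = 2980 Ω, so δR/R = 173/2980 = 0.0581.

0.0581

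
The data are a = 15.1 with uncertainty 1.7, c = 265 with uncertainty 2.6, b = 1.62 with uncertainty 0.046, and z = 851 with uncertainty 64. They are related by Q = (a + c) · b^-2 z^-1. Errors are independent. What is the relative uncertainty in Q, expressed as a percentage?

Let u = a + c = 280. δu = √(δa² + δc²) = √(2.89 + 6.76) = 3.11, so δu/u = 0.0111.
Q is then a monomial in u, b, z:
δQ/Q = √((δu/u)² + (-2·δb/b)² + (-1·δz/z)²) = √(0.000123 + 0.00323 + 0.00566) = 0.0949

9.49%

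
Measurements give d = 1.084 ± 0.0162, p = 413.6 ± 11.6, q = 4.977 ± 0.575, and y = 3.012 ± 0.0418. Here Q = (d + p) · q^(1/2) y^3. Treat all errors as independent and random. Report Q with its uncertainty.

Let u = d + p = 414.7. δu = √(δd² + δp²) = √(0.000262 + 135) = 11.6, so δu/u = 0.0280.
Q is then a monomial in u, q, y:
δQ/Q = √((δu/u)² + (½·δq/q)² + (3·δy/y)²) = √(0.000782 + 0.00334 + 0.00173) = 0.0765
Q = 25280, so δQ = 0.0765 × 25280 = 1930.

25280 ± 1930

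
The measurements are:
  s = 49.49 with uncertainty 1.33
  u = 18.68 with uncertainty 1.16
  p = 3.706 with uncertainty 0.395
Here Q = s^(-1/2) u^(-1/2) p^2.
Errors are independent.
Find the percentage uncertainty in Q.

Products/powers → add relative errors in quadrature, weighted by exponent:
  (−½·δs/s)² = (-0.5×0.0269)² = 0.000181;  (−½·δu/u)² = (-0.5×0.0621)² = 0.000964;  (2·δp/p)² = (2×0.107)² = 0.0454
δQ/Q = √(0.0466) = 0.216

21.6%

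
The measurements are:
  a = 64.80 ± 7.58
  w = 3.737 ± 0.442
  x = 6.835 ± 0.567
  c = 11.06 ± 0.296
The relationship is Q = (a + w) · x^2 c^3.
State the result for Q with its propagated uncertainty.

Let u = a + w = 68.54. δu = √(δa² + δw²) = √(57.5 + 0.195) = 7.59, so δu/u = 0.111.
Q is then a monomial in u, x, c:
δQ/Q = √((δu/u)² + (2·δx/x)² + (3·δc/c)²) = √(0.0123 + 0.0275 + 0.00645) = 0.215
Q = 4.332e+06, so δQ = 0.215 × 4.332e+06 = 9.32e+05.

(4.332 ± 0.932) × 10^6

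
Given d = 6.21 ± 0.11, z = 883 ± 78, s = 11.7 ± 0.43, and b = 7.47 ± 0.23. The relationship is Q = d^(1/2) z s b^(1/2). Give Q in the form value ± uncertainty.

Since Q is a product/quotient, work with relative uncertainties:
  (½·δd/d)² = (0.5×0.0177)² = 7.84e-05;  (1·δz/z)² = (1×0.0883)² = 0.00780;  (1·δs/s)² = (1×0.0368)² = 0.00135;  (½·δb/b)² = (0.5×0.0308)² = 0.000237
δQ/Q = √(0.00947) = 0.0973
Q = 70400, so δQ = 0.0973 × 70400 = 6850.

70400 ± 6850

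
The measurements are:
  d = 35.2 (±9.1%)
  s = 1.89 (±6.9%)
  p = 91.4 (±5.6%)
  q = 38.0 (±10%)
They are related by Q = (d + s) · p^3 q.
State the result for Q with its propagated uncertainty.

Let u = d + s = 37.1. δu = √(δd² + δs²) = √(10.3 + 0.0170) = 3.21, so δu/u = 0.0864.
Q is then a monomial in u, p, q:
δQ/Q = √((δu/u)² + (3·δp/p)² + (1·δq/q)²) = √(0.00747 + 0.0282 + 0.0100) = 0.214
Q = 1.08e+09, so δQ = 0.214 × 1.08e+09 = 2.3e+08.

(1.08 ± 0.230) × 10^9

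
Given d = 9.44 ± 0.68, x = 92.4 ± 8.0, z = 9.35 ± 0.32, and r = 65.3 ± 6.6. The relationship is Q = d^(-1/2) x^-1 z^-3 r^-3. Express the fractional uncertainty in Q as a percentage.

Products/powers → add relative errors in quadrature, weighted by exponent:
  (−½·δd/d)² = (-0.5×0.0720)² = 0.00130;  (-1·δx/x)² = (-1×0.0866)² = 0.00750;  (-3·δz/z)² = (-3×0.0342)² = 0.0105;  (-3·δr/r)² = (-3×0.101)² = 0.0919
δQ/Q = √(0.111) = 0.334

33.4%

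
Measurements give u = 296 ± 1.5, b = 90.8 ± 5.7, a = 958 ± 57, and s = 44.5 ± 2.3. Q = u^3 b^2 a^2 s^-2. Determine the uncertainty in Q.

Since Q is a product/quotient, work with relative uncertainties:
  (3·δu/u)² = (3×0.00507)² = 0.000231;  (2·δb/b)² = (2×0.0628)² = 0.0158;  (2·δa/a)² = (2×0.0595)² = 0.0142;  (-2·δs/s)² = (-2×0.0517)² = 0.0107
δQ/Q = √(0.0408) = 0.202
Q = 9.91e+13, so δQ = 0.202 × 9.91e+13 = 2e+13.

2e+13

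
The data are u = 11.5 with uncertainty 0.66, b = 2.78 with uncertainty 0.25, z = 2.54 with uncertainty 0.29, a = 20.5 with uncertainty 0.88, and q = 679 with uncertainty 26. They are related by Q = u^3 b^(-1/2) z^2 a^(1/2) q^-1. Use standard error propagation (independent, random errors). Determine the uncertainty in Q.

Products/powers → add relative errors in quadrature, weighted by exponent:
  (3·δu/u)² = (3×0.0574)² = 0.0296;  (−½·δb/b)² = (-0.5×0.0899)² = 0.00202;  (2·δz/z)² = (2×0.114)² = 0.0521;  (½·δa/a)² = (0.5×0.0429)² = 0.000461;  (-1·δq/q)² = (-1×0.0383)² = 0.00147
δQ/Q = √(0.0857) = 0.293
Q = 39.2, so δQ = 0.293 × 39.2 = 11.5.

11.5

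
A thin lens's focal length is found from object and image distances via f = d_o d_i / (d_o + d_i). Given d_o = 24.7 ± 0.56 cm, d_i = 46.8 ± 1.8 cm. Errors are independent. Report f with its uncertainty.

16.2 ± 0.322 cm

∂f/∂d_o = (d_i/(d_o+d_i))² = 0.428;  ∂f/∂d_i = (d_o/(d_o+d_i))² = 0.119
δf = √((∂f/∂d_o · δd_o)² + (∂f/∂d_i · δd_i)²) = √(0.0576 + 0.0461) = 0.322 cm
f = 16.2 cm.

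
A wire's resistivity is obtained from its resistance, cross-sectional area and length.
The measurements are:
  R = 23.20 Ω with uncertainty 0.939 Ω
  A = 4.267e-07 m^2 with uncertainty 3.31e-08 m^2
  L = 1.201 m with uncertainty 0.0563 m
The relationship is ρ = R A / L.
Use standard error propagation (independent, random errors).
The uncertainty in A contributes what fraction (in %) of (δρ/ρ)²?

61.1%

(δρ/ρ)² = (1·δR/R)² + (1·δA/A)² + (-1·δL/L)²
  R term: (1×0.0405)² = 0.00164
  A term: (1×0.0776)² = 0.00602
  L term: (-1×0.0469)² = 0.00220
Total = 0.00985. Share from A = 0.00602/0.00985 = 0.611.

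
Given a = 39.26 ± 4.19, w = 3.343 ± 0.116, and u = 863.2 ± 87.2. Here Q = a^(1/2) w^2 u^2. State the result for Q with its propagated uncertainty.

Since Q is a product/quotient, work with relative uncertainties:
  (½·δa/a)² = (0.5×0.107)² = 0.00285;  (2·δw/w)² = (2×0.0347)² = 0.00482;  (2·δu/u)² = (2×0.101)² = 0.0408
δQ/Q = √(0.0485) = 0.220
Q = 5.218e+07, so δQ = 0.220 × 5.218e+07 = 1.15e+07.

(5.218 ± 1.15) × 10^7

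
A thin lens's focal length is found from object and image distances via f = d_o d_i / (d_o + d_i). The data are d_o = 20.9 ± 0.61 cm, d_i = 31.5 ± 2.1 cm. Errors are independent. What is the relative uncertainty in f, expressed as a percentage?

3.19%

∂f/∂d_o = (d_i/(d_o+d_i))² = 0.361;  ∂f/∂d_i = (d_o/(d_o+d_i))² = 0.159
δf = √((∂f/∂d_o · δd_o)² + (∂f/∂d_i · δd_i)²) = √(0.0486 + 0.112) = 0.400 cm
f = 12.6 cm, so δf/f = 0.400/12.6 = 0.0319.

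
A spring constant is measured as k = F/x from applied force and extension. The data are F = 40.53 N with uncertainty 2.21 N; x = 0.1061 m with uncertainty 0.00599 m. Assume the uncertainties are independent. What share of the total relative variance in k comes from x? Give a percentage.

(δk/k)² = (1·δF/F)² + (-1·δx/x)²
  F term: (1×0.0545)² = 0.00297
  x term: (-1×0.0565)² = 0.00319
Total = 0.00616. Share from x = 0.00319/0.00616 = 0.517.

51.7%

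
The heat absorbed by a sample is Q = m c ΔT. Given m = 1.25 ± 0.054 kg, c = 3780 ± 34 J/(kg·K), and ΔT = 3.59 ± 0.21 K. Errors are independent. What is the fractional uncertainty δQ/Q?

For a monomial Q ∝ m, c, ΔT, fractional errors add in quadrature:
  (1·δm/m)² = (1×0.0432)² = 0.00187;  (1·δc/c)² = (1×0.00899)² = 8.09e-05;  (1·δΔT/ΔT)² = (1×0.0585)² = 0.00342
δQ/Q = √(0.00537) = 0.0733

0.0733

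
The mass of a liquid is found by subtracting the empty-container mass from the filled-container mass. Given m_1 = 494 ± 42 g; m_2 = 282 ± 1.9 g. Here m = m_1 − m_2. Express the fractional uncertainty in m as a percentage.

Absolute uncertainties add in quadrature for a linear combination:
  (δm_1)² = 1760;  (δm_2)² = 3.61
δm = √(1770) = 42.0 g
m = 212 g, so δm/m = 42.0/212 = 0.198.

19.8%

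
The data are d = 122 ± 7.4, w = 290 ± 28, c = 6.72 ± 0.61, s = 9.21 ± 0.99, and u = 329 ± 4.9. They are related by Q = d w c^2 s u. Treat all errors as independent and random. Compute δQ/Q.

0.240

For a monomial Q ∝ d, w, c^2, s, u, fractional errors add in quadrature:
  (1·δd/d)² = (1×0.0607)² = 0.00368;  (1·δw/w)² = (1×0.0966)² = 0.00932;  (2·δc/c)² = (2×0.0908)² = 0.0330;  (1·δs/s)² = (1×0.107)² = 0.0116;  (1·δu/u)² = (1×0.0149)² = 0.000222
δQ/Q = √(0.0577) = 0.240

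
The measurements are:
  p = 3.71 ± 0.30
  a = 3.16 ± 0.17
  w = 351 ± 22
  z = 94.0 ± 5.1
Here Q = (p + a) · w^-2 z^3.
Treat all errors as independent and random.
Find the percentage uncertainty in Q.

Let u = p + a = 6.87. δu = √(δp² + δa²) = √(0.0900 + 0.0289) = 0.345, so δu/u = 0.0502.
Q is then a monomial in u, w, z:
δQ/Q = √((δu/u)² + (-2·δw/w)² + (3·δz/z)²) = √(0.00252 + 0.0157 + 0.0265) = 0.211

21.1%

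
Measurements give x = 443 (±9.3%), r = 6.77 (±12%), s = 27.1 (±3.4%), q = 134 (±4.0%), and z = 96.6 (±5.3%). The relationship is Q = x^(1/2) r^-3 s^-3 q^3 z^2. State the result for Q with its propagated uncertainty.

For a monomial Q ∝ x^(1/2), r^-3, s^-3, q^3, z^2, fractional errors add in quadrature:
  (½·δx/x)² = (0.5×0.0930)² = 0.00216;  (-3·δr/r)² = (-3×0.120)² = 0.130;  (-3·δs/s)² = (-3×0.0340)² = 0.0104;  (3·δq/q)² = (3×0.0400)² = 0.0144;  (2·δz/z)² = (2×0.0530)² = 0.0112
δQ/Q = √(0.168) = 0.410
Q = 76500, so δQ = 0.410 × 76500 = 31300.

76500 ± 31300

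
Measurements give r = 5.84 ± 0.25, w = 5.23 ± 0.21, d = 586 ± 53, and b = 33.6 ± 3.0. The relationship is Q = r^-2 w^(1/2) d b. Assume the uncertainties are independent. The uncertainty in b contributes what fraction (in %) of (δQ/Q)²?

(δQ/Q)² = (-2·δr/r)² + (½·δw/w)² + (1·δd/d)² + (1·δb/b)²
  r term: (-2×0.0428)² = 0.00733
  w term: (0.5×0.0402)² = 0.000403
  d term: (1×0.0904)² = 0.00818
  b term: (1×0.0893)² = 0.00797
Total = 0.0239. Share from b = 0.00797/0.0239 = 0.334.

33.4%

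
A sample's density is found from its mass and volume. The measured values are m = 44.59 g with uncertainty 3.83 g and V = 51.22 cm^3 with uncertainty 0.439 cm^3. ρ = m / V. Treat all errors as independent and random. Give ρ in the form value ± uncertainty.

0.8706 ± 0.0751 g/cm^3

ρ is a product of powers, so relative uncertainties combine in quadrature:
  (1·δm/m)² = (1×0.0859)² = 0.00738;  (-1·δV/V)² = (-1×0.00857)² = 7.35e-05
δρ/ρ = √(0.00745) = 0.0863
ρ = 0.8706 g/cm^3, so δρ = 0.0863 × 0.8706 = 0.0751 g/cm^3.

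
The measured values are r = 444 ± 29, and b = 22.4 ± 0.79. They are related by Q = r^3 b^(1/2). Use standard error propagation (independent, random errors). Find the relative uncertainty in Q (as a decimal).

0.197

Each factor contributes (exponent × relative error)² to (δQ/Q)²:
  (3·δr/r)² = (3×0.0653)² = 0.0384;  (½·δb/b)² = (0.5×0.0353)² = 0.000311
δQ/Q = √(0.0387) = 0.197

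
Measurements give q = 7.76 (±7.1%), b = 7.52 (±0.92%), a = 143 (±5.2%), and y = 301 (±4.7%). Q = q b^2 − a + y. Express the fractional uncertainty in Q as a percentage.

6.02%

Let p = q·b^2 = 439. δp/p = √((1·δq/q)² + (2·δb/b)²) = √(0.00504 + 0.000339) = 0.0733, so δp = 32.2.
Q = p − a + y: δQ = √(δp² + δa² + δy²) = √(1040 + 55.3 + 200) = 35.9
Q = 597, so δQ/Q = 35.9/597 = 0.0602.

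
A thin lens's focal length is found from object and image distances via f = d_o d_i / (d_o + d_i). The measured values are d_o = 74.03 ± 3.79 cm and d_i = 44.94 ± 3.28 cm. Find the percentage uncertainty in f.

4.94%

∂f/∂d_o = (d_i/(d_o+d_i))² = 0.143;  ∂f/∂d_i = (d_o/(d_o+d_i))² = 0.387
δf = √((∂f/∂d_o · δd_o)² + (∂f/∂d_i · δd_i)²) = √(0.292 + 1.61) = 1.38 cm
f = 27.96 cm, so δf/f = 1.38/27.96 = 0.0494.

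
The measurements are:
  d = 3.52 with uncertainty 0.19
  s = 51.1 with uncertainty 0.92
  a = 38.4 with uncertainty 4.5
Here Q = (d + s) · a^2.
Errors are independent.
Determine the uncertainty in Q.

18900

Let u = d + s = 54.6. δu = √(δd² + δs²) = √(0.0361 + 0.846) = 0.939, so δu/u = 0.0172.
Q is then a monomial in u, a:
δQ/Q = √((δu/u)² + (2·δa/a)²) = √(0.000296 + 0.0549) = 0.235
Q = 80500, so δQ = 0.235 × 80500 = 18900.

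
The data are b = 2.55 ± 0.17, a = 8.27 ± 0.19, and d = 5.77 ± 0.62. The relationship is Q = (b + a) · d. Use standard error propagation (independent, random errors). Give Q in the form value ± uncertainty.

62.4 ± 6.87

Let u = b + a = 10.8. δu = √(δb² + δa²) = √(0.0289 + 0.0361) = 0.255, so δu/u = 0.0236.
Q is then a monomial in u, d:
δQ/Q = √((δu/u)² + (1·δd/d)²) = √(0.000555 + 0.0115) = 0.110
Q = 62.4, so δQ = 0.110 × 62.4 = 6.87.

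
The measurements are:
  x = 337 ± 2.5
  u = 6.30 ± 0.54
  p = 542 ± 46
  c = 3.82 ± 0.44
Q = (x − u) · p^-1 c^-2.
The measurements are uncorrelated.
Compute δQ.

0.0103

Let w = x − u = 331. δw = √(δx² + δu²) = √(6.25 + 0.292) = 2.56, so δw/w = 0.00773.
Q is then a monomial in w, p, c:
δQ/Q = √((δw/w)² + (-1·δp/p)² + (-2·δc/c)²) = √(5.98e-05 + 0.00720 + 0.0531) = 0.246
Q = 0.0418, so δQ = 0.246 × 0.0418 = 0.0103.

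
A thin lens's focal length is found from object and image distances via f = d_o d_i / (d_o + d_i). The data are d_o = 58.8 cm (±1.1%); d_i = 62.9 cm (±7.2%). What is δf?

∂f/∂d_o = (d_i/(d_o+d_i))² = 0.267;  ∂f/∂d_i = (d_o/(d_o+d_i))² = 0.233
δf = √((∂f/∂d_o · δd_o)² + (∂f/∂d_i · δd_i)²) = √(0.0299 + 1.12) = 1.07 cm

1.07 cm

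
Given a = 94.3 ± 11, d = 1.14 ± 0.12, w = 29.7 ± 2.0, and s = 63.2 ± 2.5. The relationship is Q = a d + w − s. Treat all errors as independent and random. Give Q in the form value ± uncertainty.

Let p = a·d = 108. δp/p = √((1·δa/a)² + (1·δd/d)²) = √(0.0136 + 0.0111) = 0.157, so δp = 16.9.
Q = p + w − s: δQ = √(δp² + δw² + δs²) = √(285 + 4.00 + 6.25) = 17.2
Q = 74.0.

74.0 ± 17.2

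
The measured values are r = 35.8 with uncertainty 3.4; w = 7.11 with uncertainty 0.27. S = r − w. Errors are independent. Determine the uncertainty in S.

3.41

For a sum/difference, combine absolute errors in quadrature:
  (δr)² = 11.6;  (δw)² = 0.0729
δS = √(11.6) = 3.41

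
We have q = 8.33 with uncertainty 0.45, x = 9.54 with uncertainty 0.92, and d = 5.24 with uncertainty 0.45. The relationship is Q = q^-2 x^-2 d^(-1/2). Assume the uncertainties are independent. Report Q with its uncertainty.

Each factor contributes (exponent × relative error)² to (δQ/Q)²:
  (-2·δq/q)² = (-2×0.0540)² = 0.0117;  (-2·δx/x)² = (-2×0.0964)² = 0.0372;  (−½·δd/d)² = (-0.5×0.0859)² = 0.00184
δQ/Q = √(0.0507) = 0.225
Q = 6.92e-05, so δQ = 0.225 × 6.92e-05 = 1.56e-05.

(6.92 ± 1.56) × 10^-5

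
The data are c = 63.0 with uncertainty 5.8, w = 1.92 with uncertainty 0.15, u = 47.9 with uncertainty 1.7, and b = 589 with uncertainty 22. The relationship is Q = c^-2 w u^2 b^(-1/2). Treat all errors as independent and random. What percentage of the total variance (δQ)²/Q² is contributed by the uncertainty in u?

11.1%

(δQ/Q)² = (-2·δc/c)² + (1·δw/w)² + (2·δu/u)² + (−½·δb/b)²
  c term: (-2×0.0921)² = 0.0339
  w term: (1×0.0781)² = 0.00610
  u term: (2×0.0355)² = 0.00504
  b term: (-0.5×0.0374)² = 0.000349
Total = 0.0454. Share from u = 0.00504/0.0454 = 0.111.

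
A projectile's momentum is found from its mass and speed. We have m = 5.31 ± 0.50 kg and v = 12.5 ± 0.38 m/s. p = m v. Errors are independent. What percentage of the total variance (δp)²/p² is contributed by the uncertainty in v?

9.44%

(δp/p)² = (1·δm/m)² + (1·δv/v)²
  m term: (1×0.0942)² = 0.00887
  v term: (1×0.0304)² = 0.000924
Total = 0.00979. Share from v = 0.000924/0.00979 = 0.0944.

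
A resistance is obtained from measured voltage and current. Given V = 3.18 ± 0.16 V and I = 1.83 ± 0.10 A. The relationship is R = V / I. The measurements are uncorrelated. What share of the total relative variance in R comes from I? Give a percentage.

54.1%

(δR/R)² = (1·δV/V)² + (-1·δI/I)²
  V term: (1×0.0503)² = 0.00253
  I term: (-1×0.0546)² = 0.00299
Total = 0.00552. Share from I = 0.00299/0.00552 = 0.541.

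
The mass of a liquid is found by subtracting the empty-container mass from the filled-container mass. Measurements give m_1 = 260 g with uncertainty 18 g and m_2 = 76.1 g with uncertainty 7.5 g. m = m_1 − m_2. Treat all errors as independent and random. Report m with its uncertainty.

For a sum/difference, combine absolute errors in quadrature:
  (δm_1)² = 324;  (δm_2)² = 56.2
δm = √(380) = 19.5 g
m = 184 g.

184 ± 19.5 g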